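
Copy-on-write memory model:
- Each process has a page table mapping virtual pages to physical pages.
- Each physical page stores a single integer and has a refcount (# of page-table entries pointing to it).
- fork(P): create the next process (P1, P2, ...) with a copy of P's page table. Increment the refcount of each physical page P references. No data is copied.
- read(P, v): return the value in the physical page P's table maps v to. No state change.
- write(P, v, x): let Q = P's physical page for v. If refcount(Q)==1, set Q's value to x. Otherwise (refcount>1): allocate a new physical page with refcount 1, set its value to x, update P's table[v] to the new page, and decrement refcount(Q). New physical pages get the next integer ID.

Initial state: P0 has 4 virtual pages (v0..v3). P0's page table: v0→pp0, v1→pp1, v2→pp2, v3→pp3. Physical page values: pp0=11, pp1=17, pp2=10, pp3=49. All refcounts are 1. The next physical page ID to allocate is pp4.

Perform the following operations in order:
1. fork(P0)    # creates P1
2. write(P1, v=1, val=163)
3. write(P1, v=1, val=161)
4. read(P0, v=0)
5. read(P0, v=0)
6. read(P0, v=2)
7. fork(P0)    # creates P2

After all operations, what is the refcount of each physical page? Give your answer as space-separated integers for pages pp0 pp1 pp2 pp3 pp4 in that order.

Answer: 3 2 3 3 1

Derivation:
Op 1: fork(P0) -> P1. 4 ppages; refcounts: pp0:2 pp1:2 pp2:2 pp3:2
Op 2: write(P1, v1, 163). refcount(pp1)=2>1 -> COPY to pp4. 5 ppages; refcounts: pp0:2 pp1:1 pp2:2 pp3:2 pp4:1
Op 3: write(P1, v1, 161). refcount(pp4)=1 -> write in place. 5 ppages; refcounts: pp0:2 pp1:1 pp2:2 pp3:2 pp4:1
Op 4: read(P0, v0) -> 11. No state change.
Op 5: read(P0, v0) -> 11. No state change.
Op 6: read(P0, v2) -> 10. No state change.
Op 7: fork(P0) -> P2. 5 ppages; refcounts: pp0:3 pp1:2 pp2:3 pp3:3 pp4:1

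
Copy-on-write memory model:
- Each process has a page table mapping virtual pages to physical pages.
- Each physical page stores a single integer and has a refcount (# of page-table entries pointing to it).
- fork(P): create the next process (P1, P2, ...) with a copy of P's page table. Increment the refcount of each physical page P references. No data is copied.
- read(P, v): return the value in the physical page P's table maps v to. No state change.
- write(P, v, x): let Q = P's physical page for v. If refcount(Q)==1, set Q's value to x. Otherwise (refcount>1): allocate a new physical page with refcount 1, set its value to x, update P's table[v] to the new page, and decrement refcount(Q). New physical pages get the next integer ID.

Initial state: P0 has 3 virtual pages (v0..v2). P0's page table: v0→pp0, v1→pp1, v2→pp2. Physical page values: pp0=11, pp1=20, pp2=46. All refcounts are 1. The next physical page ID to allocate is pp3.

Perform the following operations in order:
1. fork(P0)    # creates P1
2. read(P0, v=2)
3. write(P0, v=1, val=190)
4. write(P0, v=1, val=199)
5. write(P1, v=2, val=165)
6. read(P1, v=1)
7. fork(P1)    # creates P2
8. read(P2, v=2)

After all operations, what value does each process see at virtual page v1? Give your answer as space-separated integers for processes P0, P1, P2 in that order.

Op 1: fork(P0) -> P1. 3 ppages; refcounts: pp0:2 pp1:2 pp2:2
Op 2: read(P0, v2) -> 46. No state change.
Op 3: write(P0, v1, 190). refcount(pp1)=2>1 -> COPY to pp3. 4 ppages; refcounts: pp0:2 pp1:1 pp2:2 pp3:1
Op 4: write(P0, v1, 199). refcount(pp3)=1 -> write in place. 4 ppages; refcounts: pp0:2 pp1:1 pp2:2 pp3:1
Op 5: write(P1, v2, 165). refcount(pp2)=2>1 -> COPY to pp4. 5 ppages; refcounts: pp0:2 pp1:1 pp2:1 pp3:1 pp4:1
Op 6: read(P1, v1) -> 20. No state change.
Op 7: fork(P1) -> P2. 5 ppages; refcounts: pp0:3 pp1:2 pp2:1 pp3:1 pp4:2
Op 8: read(P2, v2) -> 165. No state change.
P0: v1 -> pp3 = 199
P1: v1 -> pp1 = 20
P2: v1 -> pp1 = 20

Answer: 199 20 20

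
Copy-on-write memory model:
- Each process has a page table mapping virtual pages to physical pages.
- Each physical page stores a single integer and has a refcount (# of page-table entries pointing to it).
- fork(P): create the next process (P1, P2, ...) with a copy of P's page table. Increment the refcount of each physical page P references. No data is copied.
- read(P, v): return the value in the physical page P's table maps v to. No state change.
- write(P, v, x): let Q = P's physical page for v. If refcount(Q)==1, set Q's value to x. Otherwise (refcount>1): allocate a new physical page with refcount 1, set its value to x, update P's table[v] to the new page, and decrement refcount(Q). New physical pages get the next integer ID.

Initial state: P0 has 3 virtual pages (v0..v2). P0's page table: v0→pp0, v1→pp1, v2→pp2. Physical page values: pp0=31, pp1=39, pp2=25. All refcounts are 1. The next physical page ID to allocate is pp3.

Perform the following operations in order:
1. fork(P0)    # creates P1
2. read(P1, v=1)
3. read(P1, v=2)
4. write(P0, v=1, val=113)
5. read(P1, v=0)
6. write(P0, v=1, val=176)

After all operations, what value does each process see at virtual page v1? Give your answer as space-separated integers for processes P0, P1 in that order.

Answer: 176 39

Derivation:
Op 1: fork(P0) -> P1. 3 ppages; refcounts: pp0:2 pp1:2 pp2:2
Op 2: read(P1, v1) -> 39. No state change.
Op 3: read(P1, v2) -> 25. No state change.
Op 4: write(P0, v1, 113). refcount(pp1)=2>1 -> COPY to pp3. 4 ppages; refcounts: pp0:2 pp1:1 pp2:2 pp3:1
Op 5: read(P1, v0) -> 31. No state change.
Op 6: write(P0, v1, 176). refcount(pp3)=1 -> write in place. 4 ppages; refcounts: pp0:2 pp1:1 pp2:2 pp3:1
P0: v1 -> pp3 = 176
P1: v1 -> pp1 = 39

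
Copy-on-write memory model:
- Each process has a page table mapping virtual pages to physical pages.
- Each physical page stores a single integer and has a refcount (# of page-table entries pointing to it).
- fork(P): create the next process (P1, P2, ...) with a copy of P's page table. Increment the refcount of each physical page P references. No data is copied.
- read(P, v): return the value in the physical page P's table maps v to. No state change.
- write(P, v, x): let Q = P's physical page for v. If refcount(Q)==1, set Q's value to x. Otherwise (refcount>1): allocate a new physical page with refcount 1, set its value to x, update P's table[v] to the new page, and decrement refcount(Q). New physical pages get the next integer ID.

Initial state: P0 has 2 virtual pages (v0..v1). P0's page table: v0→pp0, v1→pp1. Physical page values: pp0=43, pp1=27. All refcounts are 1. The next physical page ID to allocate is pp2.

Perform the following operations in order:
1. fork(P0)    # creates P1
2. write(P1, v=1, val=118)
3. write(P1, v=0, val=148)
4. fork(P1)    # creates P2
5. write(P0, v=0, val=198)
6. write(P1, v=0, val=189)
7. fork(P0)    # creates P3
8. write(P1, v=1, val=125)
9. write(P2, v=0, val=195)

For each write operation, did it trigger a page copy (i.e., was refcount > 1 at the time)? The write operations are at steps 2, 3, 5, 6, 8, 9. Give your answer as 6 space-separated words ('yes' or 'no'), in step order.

Op 1: fork(P0) -> P1. 2 ppages; refcounts: pp0:2 pp1:2
Op 2: write(P1, v1, 118). refcount(pp1)=2>1 -> COPY to pp2. 3 ppages; refcounts: pp0:2 pp1:1 pp2:1
Op 3: write(P1, v0, 148). refcount(pp0)=2>1 -> COPY to pp3. 4 ppages; refcounts: pp0:1 pp1:1 pp2:1 pp3:1
Op 4: fork(P1) -> P2. 4 ppages; refcounts: pp0:1 pp1:1 pp2:2 pp3:2
Op 5: write(P0, v0, 198). refcount(pp0)=1 -> write in place. 4 ppages; refcounts: pp0:1 pp1:1 pp2:2 pp3:2
Op 6: write(P1, v0, 189). refcount(pp3)=2>1 -> COPY to pp4. 5 ppages; refcounts: pp0:1 pp1:1 pp2:2 pp3:1 pp4:1
Op 7: fork(P0) -> P3. 5 ppages; refcounts: pp0:2 pp1:2 pp2:2 pp3:1 pp4:1
Op 8: write(P1, v1, 125). refcount(pp2)=2>1 -> COPY to pp5. 6 ppages; refcounts: pp0:2 pp1:2 pp2:1 pp3:1 pp4:1 pp5:1
Op 9: write(P2, v0, 195). refcount(pp3)=1 -> write in place. 6 ppages; refcounts: pp0:2 pp1:2 pp2:1 pp3:1 pp4:1 pp5:1

yes yes no yes yes no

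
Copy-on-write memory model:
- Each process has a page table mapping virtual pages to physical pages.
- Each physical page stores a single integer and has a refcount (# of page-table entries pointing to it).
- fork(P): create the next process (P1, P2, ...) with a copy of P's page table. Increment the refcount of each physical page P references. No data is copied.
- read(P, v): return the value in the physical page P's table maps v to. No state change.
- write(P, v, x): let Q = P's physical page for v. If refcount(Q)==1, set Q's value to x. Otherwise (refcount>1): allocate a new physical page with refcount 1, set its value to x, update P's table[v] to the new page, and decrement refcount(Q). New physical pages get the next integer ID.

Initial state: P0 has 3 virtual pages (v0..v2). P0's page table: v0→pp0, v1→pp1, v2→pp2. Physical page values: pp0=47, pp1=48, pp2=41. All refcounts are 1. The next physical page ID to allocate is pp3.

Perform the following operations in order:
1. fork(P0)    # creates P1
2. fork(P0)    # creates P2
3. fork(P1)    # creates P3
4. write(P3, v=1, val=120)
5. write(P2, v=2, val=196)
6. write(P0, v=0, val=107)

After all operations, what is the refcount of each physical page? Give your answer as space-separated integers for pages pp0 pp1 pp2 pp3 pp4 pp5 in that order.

Answer: 3 3 3 1 1 1

Derivation:
Op 1: fork(P0) -> P1. 3 ppages; refcounts: pp0:2 pp1:2 pp2:2
Op 2: fork(P0) -> P2. 3 ppages; refcounts: pp0:3 pp1:3 pp2:3
Op 3: fork(P1) -> P3. 3 ppages; refcounts: pp0:4 pp1:4 pp2:4
Op 4: write(P3, v1, 120). refcount(pp1)=4>1 -> COPY to pp3. 4 ppages; refcounts: pp0:4 pp1:3 pp2:4 pp3:1
Op 5: write(P2, v2, 196). refcount(pp2)=4>1 -> COPY to pp4. 5 ppages; refcounts: pp0:4 pp1:3 pp2:3 pp3:1 pp4:1
Op 6: write(P0, v0, 107). refcount(pp0)=4>1 -> COPY to pp5. 6 ppages; refcounts: pp0:3 pp1:3 pp2:3 pp3:1 pp4:1 pp5:1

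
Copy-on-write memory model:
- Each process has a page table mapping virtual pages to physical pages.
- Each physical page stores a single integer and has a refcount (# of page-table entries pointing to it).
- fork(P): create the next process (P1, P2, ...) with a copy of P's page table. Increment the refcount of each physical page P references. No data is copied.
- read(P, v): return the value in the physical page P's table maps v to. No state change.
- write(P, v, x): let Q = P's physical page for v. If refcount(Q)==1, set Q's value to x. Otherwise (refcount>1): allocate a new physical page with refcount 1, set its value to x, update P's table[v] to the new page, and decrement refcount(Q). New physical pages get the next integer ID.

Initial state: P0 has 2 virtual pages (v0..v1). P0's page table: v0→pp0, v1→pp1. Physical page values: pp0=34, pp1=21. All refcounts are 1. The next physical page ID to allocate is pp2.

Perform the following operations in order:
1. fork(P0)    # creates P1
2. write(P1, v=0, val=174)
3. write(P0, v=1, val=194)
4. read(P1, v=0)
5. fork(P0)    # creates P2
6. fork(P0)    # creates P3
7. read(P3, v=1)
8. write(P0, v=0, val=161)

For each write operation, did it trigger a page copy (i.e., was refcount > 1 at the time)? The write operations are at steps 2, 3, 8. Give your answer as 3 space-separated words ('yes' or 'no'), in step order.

Op 1: fork(P0) -> P1. 2 ppages; refcounts: pp0:2 pp1:2
Op 2: write(P1, v0, 174). refcount(pp0)=2>1 -> COPY to pp2. 3 ppages; refcounts: pp0:1 pp1:2 pp2:1
Op 3: write(P0, v1, 194). refcount(pp1)=2>1 -> COPY to pp3. 4 ppages; refcounts: pp0:1 pp1:1 pp2:1 pp3:1
Op 4: read(P1, v0) -> 174. No state change.
Op 5: fork(P0) -> P2. 4 ppages; refcounts: pp0:2 pp1:1 pp2:1 pp3:2
Op 6: fork(P0) -> P3. 4 ppages; refcounts: pp0:3 pp1:1 pp2:1 pp3:3
Op 7: read(P3, v1) -> 194. No state change.
Op 8: write(P0, v0, 161). refcount(pp0)=3>1 -> COPY to pp4. 5 ppages; refcounts: pp0:2 pp1:1 pp2:1 pp3:3 pp4:1

yes yes yes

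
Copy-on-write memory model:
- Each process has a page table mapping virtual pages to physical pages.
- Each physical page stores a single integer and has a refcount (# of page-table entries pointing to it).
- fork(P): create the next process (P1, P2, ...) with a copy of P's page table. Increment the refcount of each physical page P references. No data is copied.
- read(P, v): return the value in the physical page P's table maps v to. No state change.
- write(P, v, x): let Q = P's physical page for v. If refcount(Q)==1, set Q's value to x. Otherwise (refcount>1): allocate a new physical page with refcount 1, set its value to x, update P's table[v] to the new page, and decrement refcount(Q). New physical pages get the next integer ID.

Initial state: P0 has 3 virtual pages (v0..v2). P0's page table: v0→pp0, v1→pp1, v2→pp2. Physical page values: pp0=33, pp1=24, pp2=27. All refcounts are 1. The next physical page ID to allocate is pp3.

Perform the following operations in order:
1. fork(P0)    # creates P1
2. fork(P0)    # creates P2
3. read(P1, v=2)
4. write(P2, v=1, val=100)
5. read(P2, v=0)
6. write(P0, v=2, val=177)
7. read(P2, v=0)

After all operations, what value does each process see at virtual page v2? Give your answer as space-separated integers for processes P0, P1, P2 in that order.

Op 1: fork(P0) -> P1. 3 ppages; refcounts: pp0:2 pp1:2 pp2:2
Op 2: fork(P0) -> P2. 3 ppages; refcounts: pp0:3 pp1:3 pp2:3
Op 3: read(P1, v2) -> 27. No state change.
Op 4: write(P2, v1, 100). refcount(pp1)=3>1 -> COPY to pp3. 4 ppages; refcounts: pp0:3 pp1:2 pp2:3 pp3:1
Op 5: read(P2, v0) -> 33. No state change.
Op 6: write(P0, v2, 177). refcount(pp2)=3>1 -> COPY to pp4. 5 ppages; refcounts: pp0:3 pp1:2 pp2:2 pp3:1 pp4:1
Op 7: read(P2, v0) -> 33. No state change.
P0: v2 -> pp4 = 177
P1: v2 -> pp2 = 27
P2: v2 -> pp2 = 27

Answer: 177 27 27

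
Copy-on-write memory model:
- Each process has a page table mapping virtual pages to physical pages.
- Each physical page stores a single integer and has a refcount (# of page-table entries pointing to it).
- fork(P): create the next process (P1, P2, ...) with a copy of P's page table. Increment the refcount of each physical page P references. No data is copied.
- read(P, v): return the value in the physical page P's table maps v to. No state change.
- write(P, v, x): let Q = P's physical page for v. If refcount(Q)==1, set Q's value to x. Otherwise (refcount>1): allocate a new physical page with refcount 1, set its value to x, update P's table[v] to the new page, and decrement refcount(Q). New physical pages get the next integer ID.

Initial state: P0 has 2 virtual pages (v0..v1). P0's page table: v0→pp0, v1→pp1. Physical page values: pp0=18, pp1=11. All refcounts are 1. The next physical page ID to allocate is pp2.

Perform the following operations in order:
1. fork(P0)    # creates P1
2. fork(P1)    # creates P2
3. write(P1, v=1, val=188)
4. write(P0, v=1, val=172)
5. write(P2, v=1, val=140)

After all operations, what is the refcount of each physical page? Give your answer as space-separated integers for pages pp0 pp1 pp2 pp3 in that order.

Op 1: fork(P0) -> P1. 2 ppages; refcounts: pp0:2 pp1:2
Op 2: fork(P1) -> P2. 2 ppages; refcounts: pp0:3 pp1:3
Op 3: write(P1, v1, 188). refcount(pp1)=3>1 -> COPY to pp2. 3 ppages; refcounts: pp0:3 pp1:2 pp2:1
Op 4: write(P0, v1, 172). refcount(pp1)=2>1 -> COPY to pp3. 4 ppages; refcounts: pp0:3 pp1:1 pp2:1 pp3:1
Op 5: write(P2, v1, 140). refcount(pp1)=1 -> write in place. 4 ppages; refcounts: pp0:3 pp1:1 pp2:1 pp3:1

Answer: 3 1 1 1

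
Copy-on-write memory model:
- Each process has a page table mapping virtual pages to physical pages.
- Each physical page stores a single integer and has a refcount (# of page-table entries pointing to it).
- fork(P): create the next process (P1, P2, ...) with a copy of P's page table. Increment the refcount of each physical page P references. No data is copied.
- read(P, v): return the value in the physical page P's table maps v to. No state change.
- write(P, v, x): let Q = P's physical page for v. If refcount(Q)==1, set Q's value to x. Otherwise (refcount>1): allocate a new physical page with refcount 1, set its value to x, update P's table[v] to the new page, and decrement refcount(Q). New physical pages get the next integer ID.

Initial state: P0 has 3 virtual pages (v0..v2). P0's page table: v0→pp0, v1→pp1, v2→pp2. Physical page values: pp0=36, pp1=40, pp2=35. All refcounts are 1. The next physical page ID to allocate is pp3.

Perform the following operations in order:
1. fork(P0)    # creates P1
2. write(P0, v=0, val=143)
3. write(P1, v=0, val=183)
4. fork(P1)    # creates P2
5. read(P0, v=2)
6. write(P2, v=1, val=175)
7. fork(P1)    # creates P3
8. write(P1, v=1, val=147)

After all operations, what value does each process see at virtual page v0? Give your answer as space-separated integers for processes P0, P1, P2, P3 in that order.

Op 1: fork(P0) -> P1. 3 ppages; refcounts: pp0:2 pp1:2 pp2:2
Op 2: write(P0, v0, 143). refcount(pp0)=2>1 -> COPY to pp3. 4 ppages; refcounts: pp0:1 pp1:2 pp2:2 pp3:1
Op 3: write(P1, v0, 183). refcount(pp0)=1 -> write in place. 4 ppages; refcounts: pp0:1 pp1:2 pp2:2 pp3:1
Op 4: fork(P1) -> P2. 4 ppages; refcounts: pp0:2 pp1:3 pp2:3 pp3:1
Op 5: read(P0, v2) -> 35. No state change.
Op 6: write(P2, v1, 175). refcount(pp1)=3>1 -> COPY to pp4. 5 ppages; refcounts: pp0:2 pp1:2 pp2:3 pp3:1 pp4:1
Op 7: fork(P1) -> P3. 5 ppages; refcounts: pp0:3 pp1:3 pp2:4 pp3:1 pp4:1
Op 8: write(P1, v1, 147). refcount(pp1)=3>1 -> COPY to pp5. 6 ppages; refcounts: pp0:3 pp1:2 pp2:4 pp3:1 pp4:1 pp5:1
P0: v0 -> pp3 = 143
P1: v0 -> pp0 = 183
P2: v0 -> pp0 = 183
P3: v0 -> pp0 = 183

Answer: 143 183 183 183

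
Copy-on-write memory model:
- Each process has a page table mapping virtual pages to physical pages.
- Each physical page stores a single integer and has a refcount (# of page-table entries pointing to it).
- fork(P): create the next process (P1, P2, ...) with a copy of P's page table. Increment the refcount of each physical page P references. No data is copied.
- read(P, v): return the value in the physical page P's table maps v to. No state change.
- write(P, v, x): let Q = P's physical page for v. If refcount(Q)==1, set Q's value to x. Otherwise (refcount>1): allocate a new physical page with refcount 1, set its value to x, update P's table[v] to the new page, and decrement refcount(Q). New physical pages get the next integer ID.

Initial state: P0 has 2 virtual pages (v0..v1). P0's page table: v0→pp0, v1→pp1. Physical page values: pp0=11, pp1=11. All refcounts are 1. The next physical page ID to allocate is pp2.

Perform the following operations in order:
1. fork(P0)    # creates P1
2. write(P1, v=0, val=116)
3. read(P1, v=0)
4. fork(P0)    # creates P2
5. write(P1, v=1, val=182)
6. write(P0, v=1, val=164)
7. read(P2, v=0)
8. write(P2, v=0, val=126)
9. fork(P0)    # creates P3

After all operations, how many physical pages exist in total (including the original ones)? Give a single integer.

Op 1: fork(P0) -> P1. 2 ppages; refcounts: pp0:2 pp1:2
Op 2: write(P1, v0, 116). refcount(pp0)=2>1 -> COPY to pp2. 3 ppages; refcounts: pp0:1 pp1:2 pp2:1
Op 3: read(P1, v0) -> 116. No state change.
Op 4: fork(P0) -> P2. 3 ppages; refcounts: pp0:2 pp1:3 pp2:1
Op 5: write(P1, v1, 182). refcount(pp1)=3>1 -> COPY to pp3. 4 ppages; refcounts: pp0:2 pp1:2 pp2:1 pp3:1
Op 6: write(P0, v1, 164). refcount(pp1)=2>1 -> COPY to pp4. 5 ppages; refcounts: pp0:2 pp1:1 pp2:1 pp3:1 pp4:1
Op 7: read(P2, v0) -> 11. No state change.
Op 8: write(P2, v0, 126). refcount(pp0)=2>1 -> COPY to pp5. 6 ppages; refcounts: pp0:1 pp1:1 pp2:1 pp3:1 pp4:1 pp5:1
Op 9: fork(P0) -> P3. 6 ppages; refcounts: pp0:2 pp1:1 pp2:1 pp3:1 pp4:2 pp5:1

Answer: 6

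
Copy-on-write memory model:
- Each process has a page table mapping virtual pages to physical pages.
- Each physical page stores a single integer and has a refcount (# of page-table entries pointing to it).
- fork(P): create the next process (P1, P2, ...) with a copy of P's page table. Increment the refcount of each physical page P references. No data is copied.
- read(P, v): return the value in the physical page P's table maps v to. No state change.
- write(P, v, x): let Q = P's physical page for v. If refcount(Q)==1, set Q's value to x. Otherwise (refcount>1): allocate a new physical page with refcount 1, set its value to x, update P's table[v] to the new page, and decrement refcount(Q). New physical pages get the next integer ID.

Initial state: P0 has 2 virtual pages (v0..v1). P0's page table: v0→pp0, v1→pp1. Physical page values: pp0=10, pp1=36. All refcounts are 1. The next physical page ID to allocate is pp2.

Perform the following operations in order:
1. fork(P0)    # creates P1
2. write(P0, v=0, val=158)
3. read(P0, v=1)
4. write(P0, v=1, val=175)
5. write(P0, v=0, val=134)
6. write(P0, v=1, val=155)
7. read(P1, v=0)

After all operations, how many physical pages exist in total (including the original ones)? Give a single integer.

Answer: 4

Derivation:
Op 1: fork(P0) -> P1. 2 ppages; refcounts: pp0:2 pp1:2
Op 2: write(P0, v0, 158). refcount(pp0)=2>1 -> COPY to pp2. 3 ppages; refcounts: pp0:1 pp1:2 pp2:1
Op 3: read(P0, v1) -> 36. No state change.
Op 4: write(P0, v1, 175). refcount(pp1)=2>1 -> COPY to pp3. 4 ppages; refcounts: pp0:1 pp1:1 pp2:1 pp3:1
Op 5: write(P0, v0, 134). refcount(pp2)=1 -> write in place. 4 ppages; refcounts: pp0:1 pp1:1 pp2:1 pp3:1
Op 6: write(P0, v1, 155). refcount(pp3)=1 -> write in place. 4 ppages; refcounts: pp0:1 pp1:1 pp2:1 pp3:1
Op 7: read(P1, v0) -> 10. No state change.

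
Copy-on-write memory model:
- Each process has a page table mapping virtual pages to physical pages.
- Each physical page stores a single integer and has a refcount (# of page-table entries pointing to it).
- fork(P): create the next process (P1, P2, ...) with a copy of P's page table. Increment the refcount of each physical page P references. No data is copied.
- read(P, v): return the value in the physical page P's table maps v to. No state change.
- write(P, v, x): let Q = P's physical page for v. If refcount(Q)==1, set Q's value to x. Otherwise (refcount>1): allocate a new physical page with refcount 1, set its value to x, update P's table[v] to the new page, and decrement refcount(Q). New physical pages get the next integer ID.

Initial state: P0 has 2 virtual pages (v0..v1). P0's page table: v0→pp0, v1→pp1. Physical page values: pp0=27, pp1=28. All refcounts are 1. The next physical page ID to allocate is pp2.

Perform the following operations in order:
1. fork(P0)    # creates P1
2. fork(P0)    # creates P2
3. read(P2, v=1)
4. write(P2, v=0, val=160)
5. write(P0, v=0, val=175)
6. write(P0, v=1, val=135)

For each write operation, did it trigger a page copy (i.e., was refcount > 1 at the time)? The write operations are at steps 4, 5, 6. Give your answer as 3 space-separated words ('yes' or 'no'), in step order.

Op 1: fork(P0) -> P1. 2 ppages; refcounts: pp0:2 pp1:2
Op 2: fork(P0) -> P2. 2 ppages; refcounts: pp0:3 pp1:3
Op 3: read(P2, v1) -> 28. No state change.
Op 4: write(P2, v0, 160). refcount(pp0)=3>1 -> COPY to pp2. 3 ppages; refcounts: pp0:2 pp1:3 pp2:1
Op 5: write(P0, v0, 175). refcount(pp0)=2>1 -> COPY to pp3. 4 ppages; refcounts: pp0:1 pp1:3 pp2:1 pp3:1
Op 6: write(P0, v1, 135). refcount(pp1)=3>1 -> COPY to pp4. 5 ppages; refcounts: pp0:1 pp1:2 pp2:1 pp3:1 pp4:1

yes yes yes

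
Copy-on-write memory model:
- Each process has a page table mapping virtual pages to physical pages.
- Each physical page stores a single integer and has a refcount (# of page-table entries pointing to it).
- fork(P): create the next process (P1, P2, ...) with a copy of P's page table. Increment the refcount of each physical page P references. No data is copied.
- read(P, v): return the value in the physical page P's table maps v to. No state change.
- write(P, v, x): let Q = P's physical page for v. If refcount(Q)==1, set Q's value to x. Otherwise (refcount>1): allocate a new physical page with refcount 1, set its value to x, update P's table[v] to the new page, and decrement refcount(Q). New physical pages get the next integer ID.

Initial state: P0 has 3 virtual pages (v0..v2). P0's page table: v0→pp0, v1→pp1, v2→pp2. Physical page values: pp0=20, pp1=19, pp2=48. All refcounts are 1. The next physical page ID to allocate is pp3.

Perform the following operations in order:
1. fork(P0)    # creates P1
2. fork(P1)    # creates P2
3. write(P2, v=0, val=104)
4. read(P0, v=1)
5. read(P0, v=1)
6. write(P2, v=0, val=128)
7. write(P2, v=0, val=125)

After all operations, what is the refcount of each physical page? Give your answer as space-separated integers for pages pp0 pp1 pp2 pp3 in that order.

Op 1: fork(P0) -> P1. 3 ppages; refcounts: pp0:2 pp1:2 pp2:2
Op 2: fork(P1) -> P2. 3 ppages; refcounts: pp0:3 pp1:3 pp2:3
Op 3: write(P2, v0, 104). refcount(pp0)=3>1 -> COPY to pp3. 4 ppages; refcounts: pp0:2 pp1:3 pp2:3 pp3:1
Op 4: read(P0, v1) -> 19. No state change.
Op 5: read(P0, v1) -> 19. No state change.
Op 6: write(P2, v0, 128). refcount(pp3)=1 -> write in place. 4 ppages; refcounts: pp0:2 pp1:3 pp2:3 pp3:1
Op 7: write(P2, v0, 125). refcount(pp3)=1 -> write in place. 4 ppages; refcounts: pp0:2 pp1:3 pp2:3 pp3:1

Answer: 2 3 3 1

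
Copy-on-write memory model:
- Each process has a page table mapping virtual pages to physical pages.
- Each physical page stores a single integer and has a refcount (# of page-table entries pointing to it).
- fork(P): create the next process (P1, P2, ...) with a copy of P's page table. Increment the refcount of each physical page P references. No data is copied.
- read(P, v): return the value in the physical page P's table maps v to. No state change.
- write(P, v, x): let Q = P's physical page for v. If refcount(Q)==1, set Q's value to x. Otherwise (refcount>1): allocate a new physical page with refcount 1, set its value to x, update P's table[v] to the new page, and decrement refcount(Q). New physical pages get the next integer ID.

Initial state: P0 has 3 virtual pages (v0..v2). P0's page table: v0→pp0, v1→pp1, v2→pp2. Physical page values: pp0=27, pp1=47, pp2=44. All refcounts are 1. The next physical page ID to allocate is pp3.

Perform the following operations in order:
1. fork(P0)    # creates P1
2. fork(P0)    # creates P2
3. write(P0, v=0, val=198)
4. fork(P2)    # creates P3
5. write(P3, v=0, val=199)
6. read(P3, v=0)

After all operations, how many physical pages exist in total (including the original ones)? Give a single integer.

Answer: 5

Derivation:
Op 1: fork(P0) -> P1. 3 ppages; refcounts: pp0:2 pp1:2 pp2:2
Op 2: fork(P0) -> P2. 3 ppages; refcounts: pp0:3 pp1:3 pp2:3
Op 3: write(P0, v0, 198). refcount(pp0)=3>1 -> COPY to pp3. 4 ppages; refcounts: pp0:2 pp1:3 pp2:3 pp3:1
Op 4: fork(P2) -> P3. 4 ppages; refcounts: pp0:3 pp1:4 pp2:4 pp3:1
Op 5: write(P3, v0, 199). refcount(pp0)=3>1 -> COPY to pp4. 5 ppages; refcounts: pp0:2 pp1:4 pp2:4 pp3:1 pp4:1
Op 6: read(P3, v0) -> 199. No state change.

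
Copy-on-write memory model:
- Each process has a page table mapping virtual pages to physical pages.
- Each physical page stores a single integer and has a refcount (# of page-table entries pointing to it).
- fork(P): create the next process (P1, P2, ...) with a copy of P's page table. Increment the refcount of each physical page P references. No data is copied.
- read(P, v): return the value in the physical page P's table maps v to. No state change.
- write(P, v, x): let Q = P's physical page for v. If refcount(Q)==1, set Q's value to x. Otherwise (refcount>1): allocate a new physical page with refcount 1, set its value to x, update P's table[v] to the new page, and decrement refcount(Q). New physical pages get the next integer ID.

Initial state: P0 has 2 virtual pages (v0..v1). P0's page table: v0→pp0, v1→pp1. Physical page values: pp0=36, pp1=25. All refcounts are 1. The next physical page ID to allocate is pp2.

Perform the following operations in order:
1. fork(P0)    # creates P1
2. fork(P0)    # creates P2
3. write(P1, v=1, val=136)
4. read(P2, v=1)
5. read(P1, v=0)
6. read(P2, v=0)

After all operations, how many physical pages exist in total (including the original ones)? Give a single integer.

Op 1: fork(P0) -> P1. 2 ppages; refcounts: pp0:2 pp1:2
Op 2: fork(P0) -> P2. 2 ppages; refcounts: pp0:3 pp1:3
Op 3: write(P1, v1, 136). refcount(pp1)=3>1 -> COPY to pp2. 3 ppages; refcounts: pp0:3 pp1:2 pp2:1
Op 4: read(P2, v1) -> 25. No state change.
Op 5: read(P1, v0) -> 36. No state change.
Op 6: read(P2, v0) -> 36. No state change.

Answer: 3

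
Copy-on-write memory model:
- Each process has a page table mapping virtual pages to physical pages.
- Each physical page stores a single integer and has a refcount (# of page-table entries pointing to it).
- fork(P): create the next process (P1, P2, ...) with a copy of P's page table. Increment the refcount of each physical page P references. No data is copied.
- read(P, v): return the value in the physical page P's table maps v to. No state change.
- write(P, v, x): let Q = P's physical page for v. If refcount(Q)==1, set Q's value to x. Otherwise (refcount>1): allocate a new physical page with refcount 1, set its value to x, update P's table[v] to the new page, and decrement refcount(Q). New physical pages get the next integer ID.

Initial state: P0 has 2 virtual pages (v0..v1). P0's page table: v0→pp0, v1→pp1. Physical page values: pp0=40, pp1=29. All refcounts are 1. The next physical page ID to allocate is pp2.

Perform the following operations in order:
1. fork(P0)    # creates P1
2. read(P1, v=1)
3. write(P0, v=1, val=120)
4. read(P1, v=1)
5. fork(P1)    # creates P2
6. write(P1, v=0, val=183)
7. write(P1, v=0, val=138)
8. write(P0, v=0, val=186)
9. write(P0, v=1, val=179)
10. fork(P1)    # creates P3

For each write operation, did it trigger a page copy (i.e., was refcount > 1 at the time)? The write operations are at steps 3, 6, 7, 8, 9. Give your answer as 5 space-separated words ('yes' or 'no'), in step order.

Op 1: fork(P0) -> P1. 2 ppages; refcounts: pp0:2 pp1:2
Op 2: read(P1, v1) -> 29. No state change.
Op 3: write(P0, v1, 120). refcount(pp1)=2>1 -> COPY to pp2. 3 ppages; refcounts: pp0:2 pp1:1 pp2:1
Op 4: read(P1, v1) -> 29. No state change.
Op 5: fork(P1) -> P2. 3 ppages; refcounts: pp0:3 pp1:2 pp2:1
Op 6: write(P1, v0, 183). refcount(pp0)=3>1 -> COPY to pp3. 4 ppages; refcounts: pp0:2 pp1:2 pp2:1 pp3:1
Op 7: write(P1, v0, 138). refcount(pp3)=1 -> write in place. 4 ppages; refcounts: pp0:2 pp1:2 pp2:1 pp3:1
Op 8: write(P0, v0, 186). refcount(pp0)=2>1 -> COPY to pp4. 5 ppages; refcounts: pp0:1 pp1:2 pp2:1 pp3:1 pp4:1
Op 9: write(P0, v1, 179). refcount(pp2)=1 -> write in place. 5 ppages; refcounts: pp0:1 pp1:2 pp2:1 pp3:1 pp4:1
Op 10: fork(P1) -> P3. 5 ppages; refcounts: pp0:1 pp1:3 pp2:1 pp3:2 pp4:1

yes yes no yes no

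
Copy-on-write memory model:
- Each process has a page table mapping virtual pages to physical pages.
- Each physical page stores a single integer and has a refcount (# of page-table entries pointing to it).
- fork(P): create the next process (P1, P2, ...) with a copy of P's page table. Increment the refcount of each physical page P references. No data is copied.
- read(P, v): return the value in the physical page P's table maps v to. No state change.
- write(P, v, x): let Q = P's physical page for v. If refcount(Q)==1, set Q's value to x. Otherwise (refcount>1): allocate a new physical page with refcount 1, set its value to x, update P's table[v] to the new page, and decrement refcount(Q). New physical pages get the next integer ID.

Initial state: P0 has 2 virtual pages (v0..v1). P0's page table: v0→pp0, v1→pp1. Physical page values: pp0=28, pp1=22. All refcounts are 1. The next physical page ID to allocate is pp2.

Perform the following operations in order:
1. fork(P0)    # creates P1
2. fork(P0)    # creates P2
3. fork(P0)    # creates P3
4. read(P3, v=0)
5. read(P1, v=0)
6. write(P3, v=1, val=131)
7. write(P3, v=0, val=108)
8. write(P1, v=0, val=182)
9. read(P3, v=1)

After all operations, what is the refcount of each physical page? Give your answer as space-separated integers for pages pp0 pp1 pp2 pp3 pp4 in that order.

Answer: 2 3 1 1 1

Derivation:
Op 1: fork(P0) -> P1. 2 ppages; refcounts: pp0:2 pp1:2
Op 2: fork(P0) -> P2. 2 ppages; refcounts: pp0:3 pp1:3
Op 3: fork(P0) -> P3. 2 ppages; refcounts: pp0:4 pp1:4
Op 4: read(P3, v0) -> 28. No state change.
Op 5: read(P1, v0) -> 28. No state change.
Op 6: write(P3, v1, 131). refcount(pp1)=4>1 -> COPY to pp2. 3 ppages; refcounts: pp0:4 pp1:3 pp2:1
Op 7: write(P3, v0, 108). refcount(pp0)=4>1 -> COPY to pp3. 4 ppages; refcounts: pp0:3 pp1:3 pp2:1 pp3:1
Op 8: write(P1, v0, 182). refcount(pp0)=3>1 -> COPY to pp4. 5 ppages; refcounts: pp0:2 pp1:3 pp2:1 pp3:1 pp4:1
Op 9: read(P3, v1) -> 131. No state change.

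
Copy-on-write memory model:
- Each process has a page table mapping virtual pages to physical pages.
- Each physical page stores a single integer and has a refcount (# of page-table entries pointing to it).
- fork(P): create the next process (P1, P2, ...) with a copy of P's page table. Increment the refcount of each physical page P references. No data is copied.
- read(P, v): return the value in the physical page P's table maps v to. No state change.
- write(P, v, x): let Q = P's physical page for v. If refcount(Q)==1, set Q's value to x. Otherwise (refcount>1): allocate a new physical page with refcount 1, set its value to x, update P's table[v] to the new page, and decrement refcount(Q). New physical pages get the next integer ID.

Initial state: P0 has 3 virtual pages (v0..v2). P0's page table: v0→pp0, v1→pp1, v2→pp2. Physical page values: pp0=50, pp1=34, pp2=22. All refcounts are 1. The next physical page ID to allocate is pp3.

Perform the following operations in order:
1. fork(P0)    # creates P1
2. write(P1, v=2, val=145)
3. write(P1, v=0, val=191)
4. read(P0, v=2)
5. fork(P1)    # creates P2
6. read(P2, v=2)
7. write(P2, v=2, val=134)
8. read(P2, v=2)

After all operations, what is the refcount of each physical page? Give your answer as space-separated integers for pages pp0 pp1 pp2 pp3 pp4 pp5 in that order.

Answer: 1 3 1 1 2 1

Derivation:
Op 1: fork(P0) -> P1. 3 ppages; refcounts: pp0:2 pp1:2 pp2:2
Op 2: write(P1, v2, 145). refcount(pp2)=2>1 -> COPY to pp3. 4 ppages; refcounts: pp0:2 pp1:2 pp2:1 pp3:1
Op 3: write(P1, v0, 191). refcount(pp0)=2>1 -> COPY to pp4. 5 ppages; refcounts: pp0:1 pp1:2 pp2:1 pp3:1 pp4:1
Op 4: read(P0, v2) -> 22. No state change.
Op 5: fork(P1) -> P2. 5 ppages; refcounts: pp0:1 pp1:3 pp2:1 pp3:2 pp4:2
Op 6: read(P2, v2) -> 145. No state change.
Op 7: write(P2, v2, 134). refcount(pp3)=2>1 -> COPY to pp5. 6 ppages; refcounts: pp0:1 pp1:3 pp2:1 pp3:1 pp4:2 pp5:1
Op 8: read(P2, v2) -> 134. No state change.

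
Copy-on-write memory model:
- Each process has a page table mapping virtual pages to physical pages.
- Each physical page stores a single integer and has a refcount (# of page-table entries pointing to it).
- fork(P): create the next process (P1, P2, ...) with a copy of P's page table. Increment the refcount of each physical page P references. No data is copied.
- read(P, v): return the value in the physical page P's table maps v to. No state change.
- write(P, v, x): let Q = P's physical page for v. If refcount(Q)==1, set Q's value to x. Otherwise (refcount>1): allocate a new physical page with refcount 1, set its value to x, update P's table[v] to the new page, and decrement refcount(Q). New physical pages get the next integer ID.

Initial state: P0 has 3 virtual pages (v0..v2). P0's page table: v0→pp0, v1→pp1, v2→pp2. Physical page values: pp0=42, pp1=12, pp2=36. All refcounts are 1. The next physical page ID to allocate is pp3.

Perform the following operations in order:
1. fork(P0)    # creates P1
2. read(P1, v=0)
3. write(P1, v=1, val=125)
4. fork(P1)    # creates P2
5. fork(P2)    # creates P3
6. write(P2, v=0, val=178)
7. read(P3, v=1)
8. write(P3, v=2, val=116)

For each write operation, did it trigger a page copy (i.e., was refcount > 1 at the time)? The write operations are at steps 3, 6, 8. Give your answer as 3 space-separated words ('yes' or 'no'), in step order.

Op 1: fork(P0) -> P1. 3 ppages; refcounts: pp0:2 pp1:2 pp2:2
Op 2: read(P1, v0) -> 42. No state change.
Op 3: write(P1, v1, 125). refcount(pp1)=2>1 -> COPY to pp3. 4 ppages; refcounts: pp0:2 pp1:1 pp2:2 pp3:1
Op 4: fork(P1) -> P2. 4 ppages; refcounts: pp0:3 pp1:1 pp2:3 pp3:2
Op 5: fork(P2) -> P3. 4 ppages; refcounts: pp0:4 pp1:1 pp2:4 pp3:3
Op 6: write(P2, v0, 178). refcount(pp0)=4>1 -> COPY to pp4. 5 ppages; refcounts: pp0:3 pp1:1 pp2:4 pp3:3 pp4:1
Op 7: read(P3, v1) -> 125. No state change.
Op 8: write(P3, v2, 116). refcount(pp2)=4>1 -> COPY to pp5. 6 ppages; refcounts: pp0:3 pp1:1 pp2:3 pp3:3 pp4:1 pp5:1

yes yes yes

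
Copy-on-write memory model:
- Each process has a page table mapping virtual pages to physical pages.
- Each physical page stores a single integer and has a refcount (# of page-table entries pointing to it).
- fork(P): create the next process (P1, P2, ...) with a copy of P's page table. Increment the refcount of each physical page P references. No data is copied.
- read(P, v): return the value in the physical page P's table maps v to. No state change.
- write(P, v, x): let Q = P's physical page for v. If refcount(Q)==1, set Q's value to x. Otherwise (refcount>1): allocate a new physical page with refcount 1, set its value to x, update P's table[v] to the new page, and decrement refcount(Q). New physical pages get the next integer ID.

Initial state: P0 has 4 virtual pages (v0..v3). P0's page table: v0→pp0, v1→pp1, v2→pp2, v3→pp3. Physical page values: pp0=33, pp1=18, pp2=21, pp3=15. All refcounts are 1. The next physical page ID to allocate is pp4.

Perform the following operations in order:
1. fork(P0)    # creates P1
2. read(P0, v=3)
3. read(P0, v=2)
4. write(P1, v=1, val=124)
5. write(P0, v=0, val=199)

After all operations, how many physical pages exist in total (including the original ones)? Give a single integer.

Answer: 6

Derivation:
Op 1: fork(P0) -> P1. 4 ppages; refcounts: pp0:2 pp1:2 pp2:2 pp3:2
Op 2: read(P0, v3) -> 15. No state change.
Op 3: read(P0, v2) -> 21. No state change.
Op 4: write(P1, v1, 124). refcount(pp1)=2>1 -> COPY to pp4. 5 ppages; refcounts: pp0:2 pp1:1 pp2:2 pp3:2 pp4:1
Op 5: write(P0, v0, 199). refcount(pp0)=2>1 -> COPY to pp5. 6 ppages; refcounts: pp0:1 pp1:1 pp2:2 pp3:2 pp4:1 pp5:1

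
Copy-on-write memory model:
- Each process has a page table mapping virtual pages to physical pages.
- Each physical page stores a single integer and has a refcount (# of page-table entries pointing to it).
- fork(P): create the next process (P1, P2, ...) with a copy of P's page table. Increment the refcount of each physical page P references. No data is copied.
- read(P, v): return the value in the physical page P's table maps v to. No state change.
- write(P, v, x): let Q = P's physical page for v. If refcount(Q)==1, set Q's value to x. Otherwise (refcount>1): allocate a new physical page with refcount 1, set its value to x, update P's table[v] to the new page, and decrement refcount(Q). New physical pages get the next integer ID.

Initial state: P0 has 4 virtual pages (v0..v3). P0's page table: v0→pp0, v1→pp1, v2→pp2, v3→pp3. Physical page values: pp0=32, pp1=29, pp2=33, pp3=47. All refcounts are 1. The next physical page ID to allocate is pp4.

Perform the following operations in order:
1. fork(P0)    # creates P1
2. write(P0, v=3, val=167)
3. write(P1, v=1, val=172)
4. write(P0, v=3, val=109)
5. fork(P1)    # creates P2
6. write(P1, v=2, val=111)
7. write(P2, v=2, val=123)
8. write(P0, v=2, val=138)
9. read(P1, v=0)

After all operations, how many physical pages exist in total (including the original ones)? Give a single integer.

Op 1: fork(P0) -> P1. 4 ppages; refcounts: pp0:2 pp1:2 pp2:2 pp3:2
Op 2: write(P0, v3, 167). refcount(pp3)=2>1 -> COPY to pp4. 5 ppages; refcounts: pp0:2 pp1:2 pp2:2 pp3:1 pp4:1
Op 3: write(P1, v1, 172). refcount(pp1)=2>1 -> COPY to pp5. 6 ppages; refcounts: pp0:2 pp1:1 pp2:2 pp3:1 pp4:1 pp5:1
Op 4: write(P0, v3, 109). refcount(pp4)=1 -> write in place. 6 ppages; refcounts: pp0:2 pp1:1 pp2:2 pp3:1 pp4:1 pp5:1
Op 5: fork(P1) -> P2. 6 ppages; refcounts: pp0:3 pp1:1 pp2:3 pp3:2 pp4:1 pp5:2
Op 6: write(P1, v2, 111). refcount(pp2)=3>1 -> COPY to pp6. 7 ppages; refcounts: pp0:3 pp1:1 pp2:2 pp3:2 pp4:1 pp5:2 pp6:1
Op 7: write(P2, v2, 123). refcount(pp2)=2>1 -> COPY to pp7. 8 ppages; refcounts: pp0:3 pp1:1 pp2:1 pp3:2 pp4:1 pp5:2 pp6:1 pp7:1
Op 8: write(P0, v2, 138). refcount(pp2)=1 -> write in place. 8 ppages; refcounts: pp0:3 pp1:1 pp2:1 pp3:2 pp4:1 pp5:2 pp6:1 pp7:1
Op 9: read(P1, v0) -> 32. No state change.

Answer: 8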